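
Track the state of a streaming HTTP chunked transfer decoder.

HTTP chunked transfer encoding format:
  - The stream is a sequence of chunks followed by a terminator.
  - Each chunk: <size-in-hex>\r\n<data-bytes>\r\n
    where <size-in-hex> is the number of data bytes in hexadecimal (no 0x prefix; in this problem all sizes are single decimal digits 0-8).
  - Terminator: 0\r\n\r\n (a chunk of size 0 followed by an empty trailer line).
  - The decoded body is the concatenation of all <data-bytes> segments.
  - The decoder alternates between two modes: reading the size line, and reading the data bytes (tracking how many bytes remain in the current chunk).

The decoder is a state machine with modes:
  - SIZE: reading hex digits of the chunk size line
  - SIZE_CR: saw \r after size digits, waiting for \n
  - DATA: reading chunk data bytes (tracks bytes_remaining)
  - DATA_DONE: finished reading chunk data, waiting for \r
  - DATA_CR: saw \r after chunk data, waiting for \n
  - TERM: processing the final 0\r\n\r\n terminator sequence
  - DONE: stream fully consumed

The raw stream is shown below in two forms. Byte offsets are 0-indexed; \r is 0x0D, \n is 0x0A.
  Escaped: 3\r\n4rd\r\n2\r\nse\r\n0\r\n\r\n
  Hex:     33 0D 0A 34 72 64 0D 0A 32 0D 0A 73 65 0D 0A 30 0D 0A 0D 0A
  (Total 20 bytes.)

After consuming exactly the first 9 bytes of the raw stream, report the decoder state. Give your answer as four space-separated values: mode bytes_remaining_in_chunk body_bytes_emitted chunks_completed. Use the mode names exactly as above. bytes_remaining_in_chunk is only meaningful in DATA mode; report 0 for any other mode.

Byte 0 = '3': mode=SIZE remaining=0 emitted=0 chunks_done=0
Byte 1 = 0x0D: mode=SIZE_CR remaining=0 emitted=0 chunks_done=0
Byte 2 = 0x0A: mode=DATA remaining=3 emitted=0 chunks_done=0
Byte 3 = '4': mode=DATA remaining=2 emitted=1 chunks_done=0
Byte 4 = 'r': mode=DATA remaining=1 emitted=2 chunks_done=0
Byte 5 = 'd': mode=DATA_DONE remaining=0 emitted=3 chunks_done=0
Byte 6 = 0x0D: mode=DATA_CR remaining=0 emitted=3 chunks_done=0
Byte 7 = 0x0A: mode=SIZE remaining=0 emitted=3 chunks_done=1
Byte 8 = '2': mode=SIZE remaining=0 emitted=3 chunks_done=1

Answer: SIZE 0 3 1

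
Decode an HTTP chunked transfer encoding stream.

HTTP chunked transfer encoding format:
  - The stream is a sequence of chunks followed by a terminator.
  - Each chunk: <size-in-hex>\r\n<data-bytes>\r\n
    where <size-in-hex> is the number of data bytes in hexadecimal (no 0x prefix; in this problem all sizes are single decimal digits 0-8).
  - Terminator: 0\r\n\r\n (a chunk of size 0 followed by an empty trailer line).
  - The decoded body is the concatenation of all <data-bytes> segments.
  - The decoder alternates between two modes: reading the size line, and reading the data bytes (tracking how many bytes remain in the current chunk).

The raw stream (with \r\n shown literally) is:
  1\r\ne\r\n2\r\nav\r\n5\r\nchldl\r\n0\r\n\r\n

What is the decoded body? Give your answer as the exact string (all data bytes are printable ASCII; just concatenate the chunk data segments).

Chunk 1: stream[0..1]='1' size=0x1=1, data at stream[3..4]='e' -> body[0..1], body so far='e'
Chunk 2: stream[6..7]='2' size=0x2=2, data at stream[9..11]='av' -> body[1..3], body so far='eav'
Chunk 3: stream[13..14]='5' size=0x5=5, data at stream[16..21]='chldl' -> body[3..8], body so far='eavchldl'
Chunk 4: stream[23..24]='0' size=0 (terminator). Final body='eavchldl' (8 bytes)

Answer: eavchldl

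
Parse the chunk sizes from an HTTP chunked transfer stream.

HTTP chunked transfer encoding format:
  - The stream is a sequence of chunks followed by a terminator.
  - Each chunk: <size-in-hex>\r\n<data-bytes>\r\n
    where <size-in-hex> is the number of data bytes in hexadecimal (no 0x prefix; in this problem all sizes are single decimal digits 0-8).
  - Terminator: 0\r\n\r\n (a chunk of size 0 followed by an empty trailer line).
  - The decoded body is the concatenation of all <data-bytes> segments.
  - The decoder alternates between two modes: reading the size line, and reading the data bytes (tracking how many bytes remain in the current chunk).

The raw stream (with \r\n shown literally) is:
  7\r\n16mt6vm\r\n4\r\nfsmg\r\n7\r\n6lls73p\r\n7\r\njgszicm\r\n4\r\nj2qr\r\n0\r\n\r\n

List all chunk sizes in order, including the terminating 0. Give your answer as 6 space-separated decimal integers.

Answer: 7 4 7 7 4 0

Derivation:
Chunk 1: stream[0..1]='7' size=0x7=7, data at stream[3..10]='16mt6vm' -> body[0..7], body so far='16mt6vm'
Chunk 2: stream[12..13]='4' size=0x4=4, data at stream[15..19]='fsmg' -> body[7..11], body so far='16mt6vmfsmg'
Chunk 3: stream[21..22]='7' size=0x7=7, data at stream[24..31]='6lls73p' -> body[11..18], body so far='16mt6vmfsmg6lls73p'
Chunk 4: stream[33..34]='7' size=0x7=7, data at stream[36..43]='jgszicm' -> body[18..25], body so far='16mt6vmfsmg6lls73pjgszicm'
Chunk 5: stream[45..46]='4' size=0x4=4, data at stream[48..52]='j2qr' -> body[25..29], body so far='16mt6vmfsmg6lls73pjgszicmj2qr'
Chunk 6: stream[54..55]='0' size=0 (terminator). Final body='16mt6vmfsmg6lls73pjgszicmj2qr' (29 bytes)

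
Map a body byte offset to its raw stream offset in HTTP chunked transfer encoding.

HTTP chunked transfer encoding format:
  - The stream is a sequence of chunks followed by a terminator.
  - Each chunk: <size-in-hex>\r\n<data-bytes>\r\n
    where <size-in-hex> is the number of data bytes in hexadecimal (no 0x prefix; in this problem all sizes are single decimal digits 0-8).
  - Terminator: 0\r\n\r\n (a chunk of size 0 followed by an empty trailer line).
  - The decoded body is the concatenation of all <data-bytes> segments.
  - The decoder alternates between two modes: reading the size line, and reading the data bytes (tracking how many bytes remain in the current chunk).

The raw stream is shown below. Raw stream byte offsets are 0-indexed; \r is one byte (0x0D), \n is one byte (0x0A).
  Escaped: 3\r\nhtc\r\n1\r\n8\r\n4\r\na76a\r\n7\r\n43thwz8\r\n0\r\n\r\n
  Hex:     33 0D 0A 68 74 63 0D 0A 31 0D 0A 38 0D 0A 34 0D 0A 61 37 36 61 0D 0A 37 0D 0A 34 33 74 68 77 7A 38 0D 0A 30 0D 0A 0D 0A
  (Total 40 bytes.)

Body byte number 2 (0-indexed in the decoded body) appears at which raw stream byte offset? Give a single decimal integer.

Chunk 1: stream[0..1]='3' size=0x3=3, data at stream[3..6]='htc' -> body[0..3], body so far='htc'
Chunk 2: stream[8..9]='1' size=0x1=1, data at stream[11..12]='8' -> body[3..4], body so far='htc8'
Chunk 3: stream[14..15]='4' size=0x4=4, data at stream[17..21]='a76a' -> body[4..8], body so far='htc8a76a'
Chunk 4: stream[23..24]='7' size=0x7=7, data at stream[26..33]='43thwz8' -> body[8..15], body so far='htc8a76a43thwz8'
Chunk 5: stream[35..36]='0' size=0 (terminator). Final body='htc8a76a43thwz8' (15 bytes)
Body byte 2 at stream offset 5

Answer: 5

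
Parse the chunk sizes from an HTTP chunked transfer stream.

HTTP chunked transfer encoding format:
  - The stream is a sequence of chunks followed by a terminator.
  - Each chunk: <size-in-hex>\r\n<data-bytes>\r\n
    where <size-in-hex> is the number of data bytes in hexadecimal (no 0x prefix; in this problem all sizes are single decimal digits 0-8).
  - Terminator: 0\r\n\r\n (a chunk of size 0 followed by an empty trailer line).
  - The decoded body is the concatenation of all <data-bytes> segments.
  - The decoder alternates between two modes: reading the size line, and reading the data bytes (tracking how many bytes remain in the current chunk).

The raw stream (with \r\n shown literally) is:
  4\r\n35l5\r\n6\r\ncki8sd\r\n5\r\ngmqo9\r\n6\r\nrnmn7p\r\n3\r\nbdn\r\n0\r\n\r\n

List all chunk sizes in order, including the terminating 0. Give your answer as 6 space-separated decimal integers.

Answer: 4 6 5 6 3 0

Derivation:
Chunk 1: stream[0..1]='4' size=0x4=4, data at stream[3..7]='35l5' -> body[0..4], body so far='35l5'
Chunk 2: stream[9..10]='6' size=0x6=6, data at stream[12..18]='cki8sd' -> body[4..10], body so far='35l5cki8sd'
Chunk 3: stream[20..21]='5' size=0x5=5, data at stream[23..28]='gmqo9' -> body[10..15], body so far='35l5cki8sdgmqo9'
Chunk 4: stream[30..31]='6' size=0x6=6, data at stream[33..39]='rnmn7p' -> body[15..21], body so far='35l5cki8sdgmqo9rnmn7p'
Chunk 5: stream[41..42]='3' size=0x3=3, data at stream[44..47]='bdn' -> body[21..24], body so far='35l5cki8sdgmqo9rnmn7pbdn'
Chunk 6: stream[49..50]='0' size=0 (terminator). Final body='35l5cki8sdgmqo9rnmn7pbdn' (24 bytes)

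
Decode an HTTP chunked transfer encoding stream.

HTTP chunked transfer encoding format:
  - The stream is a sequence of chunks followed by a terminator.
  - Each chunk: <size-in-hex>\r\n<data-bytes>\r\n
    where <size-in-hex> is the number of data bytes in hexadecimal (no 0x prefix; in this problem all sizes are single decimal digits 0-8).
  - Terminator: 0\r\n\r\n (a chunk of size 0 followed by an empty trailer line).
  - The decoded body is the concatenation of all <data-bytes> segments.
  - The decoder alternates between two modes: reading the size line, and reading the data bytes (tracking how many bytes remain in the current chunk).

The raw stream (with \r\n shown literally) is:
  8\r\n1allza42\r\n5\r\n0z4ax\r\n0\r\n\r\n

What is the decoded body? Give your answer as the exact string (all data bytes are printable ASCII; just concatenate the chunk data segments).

Chunk 1: stream[0..1]='8' size=0x8=8, data at stream[3..11]='1allza42' -> body[0..8], body so far='1allza42'
Chunk 2: stream[13..14]='5' size=0x5=5, data at stream[16..21]='0z4ax' -> body[8..13], body so far='1allza420z4ax'
Chunk 3: stream[23..24]='0' size=0 (terminator). Final body='1allza420z4ax' (13 bytes)

Answer: 1allza420z4ax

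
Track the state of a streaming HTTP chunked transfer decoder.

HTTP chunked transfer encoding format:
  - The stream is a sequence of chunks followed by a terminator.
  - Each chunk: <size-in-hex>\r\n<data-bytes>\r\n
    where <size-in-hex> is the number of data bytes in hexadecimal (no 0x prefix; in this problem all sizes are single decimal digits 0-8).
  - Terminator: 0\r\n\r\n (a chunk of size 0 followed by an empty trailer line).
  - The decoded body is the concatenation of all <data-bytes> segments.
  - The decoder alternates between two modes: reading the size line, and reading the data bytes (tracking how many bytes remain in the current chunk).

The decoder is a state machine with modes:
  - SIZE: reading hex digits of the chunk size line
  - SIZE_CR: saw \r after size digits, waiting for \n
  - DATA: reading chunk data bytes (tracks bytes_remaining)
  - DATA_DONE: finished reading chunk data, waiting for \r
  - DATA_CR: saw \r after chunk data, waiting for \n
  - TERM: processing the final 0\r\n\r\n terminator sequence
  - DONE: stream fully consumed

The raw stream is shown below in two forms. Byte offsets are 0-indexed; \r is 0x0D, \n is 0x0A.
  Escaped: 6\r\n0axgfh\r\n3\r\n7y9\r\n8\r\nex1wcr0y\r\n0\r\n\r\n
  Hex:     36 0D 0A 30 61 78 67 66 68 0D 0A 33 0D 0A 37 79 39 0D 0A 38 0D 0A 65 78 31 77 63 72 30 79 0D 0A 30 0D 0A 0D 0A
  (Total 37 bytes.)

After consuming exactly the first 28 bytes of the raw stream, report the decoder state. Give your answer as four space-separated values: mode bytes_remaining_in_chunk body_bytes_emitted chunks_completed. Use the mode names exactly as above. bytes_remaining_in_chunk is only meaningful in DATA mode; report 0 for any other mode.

Byte 0 = '6': mode=SIZE remaining=0 emitted=0 chunks_done=0
Byte 1 = 0x0D: mode=SIZE_CR remaining=0 emitted=0 chunks_done=0
Byte 2 = 0x0A: mode=DATA remaining=6 emitted=0 chunks_done=0
Byte 3 = '0': mode=DATA remaining=5 emitted=1 chunks_done=0
Byte 4 = 'a': mode=DATA remaining=4 emitted=2 chunks_done=0
Byte 5 = 'x': mode=DATA remaining=3 emitted=3 chunks_done=0
Byte 6 = 'g': mode=DATA remaining=2 emitted=4 chunks_done=0
Byte 7 = 'f': mode=DATA remaining=1 emitted=5 chunks_done=0
Byte 8 = 'h': mode=DATA_DONE remaining=0 emitted=6 chunks_done=0
Byte 9 = 0x0D: mode=DATA_CR remaining=0 emitted=6 chunks_done=0
Byte 10 = 0x0A: mode=SIZE remaining=0 emitted=6 chunks_done=1
Byte 11 = '3': mode=SIZE remaining=0 emitted=6 chunks_done=1
Byte 12 = 0x0D: mode=SIZE_CR remaining=0 emitted=6 chunks_done=1
Byte 13 = 0x0A: mode=DATA remaining=3 emitted=6 chunks_done=1
Byte 14 = '7': mode=DATA remaining=2 emitted=7 chunks_done=1
Byte 15 = 'y': mode=DATA remaining=1 emitted=8 chunks_done=1
Byte 16 = '9': mode=DATA_DONE remaining=0 emitted=9 chunks_done=1
Byte 17 = 0x0D: mode=DATA_CR remaining=0 emitted=9 chunks_done=1
Byte 18 = 0x0A: mode=SIZE remaining=0 emitted=9 chunks_done=2
Byte 19 = '8': mode=SIZE remaining=0 emitted=9 chunks_done=2
Byte 20 = 0x0D: mode=SIZE_CR remaining=0 emitted=9 chunks_done=2
Byte 21 = 0x0A: mode=DATA remaining=8 emitted=9 chunks_done=2
Byte 22 = 'e': mode=DATA remaining=7 emitted=10 chunks_done=2
Byte 23 = 'x': mode=DATA remaining=6 emitted=11 chunks_done=2
Byte 24 = '1': mode=DATA remaining=5 emitted=12 chunks_done=2
Byte 25 = 'w': mode=DATA remaining=4 emitted=13 chunks_done=2
Byte 26 = 'c': mode=DATA remaining=3 emitted=14 chunks_done=2
Byte 27 = 'r': mode=DATA remaining=2 emitted=15 chunks_done=2

Answer: DATA 2 15 2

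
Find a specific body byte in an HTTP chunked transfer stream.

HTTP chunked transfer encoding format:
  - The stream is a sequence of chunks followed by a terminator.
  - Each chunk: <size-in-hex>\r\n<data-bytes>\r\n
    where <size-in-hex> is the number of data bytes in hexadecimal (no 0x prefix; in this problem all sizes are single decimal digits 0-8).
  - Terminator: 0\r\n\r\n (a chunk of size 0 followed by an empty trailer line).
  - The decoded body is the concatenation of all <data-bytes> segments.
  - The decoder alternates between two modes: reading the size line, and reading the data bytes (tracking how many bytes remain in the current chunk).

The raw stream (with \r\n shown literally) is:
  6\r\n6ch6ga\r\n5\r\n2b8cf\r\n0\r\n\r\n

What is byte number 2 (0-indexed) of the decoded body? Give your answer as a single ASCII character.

Chunk 1: stream[0..1]='6' size=0x6=6, data at stream[3..9]='6ch6ga' -> body[0..6], body so far='6ch6ga'
Chunk 2: stream[11..12]='5' size=0x5=5, data at stream[14..19]='2b8cf' -> body[6..11], body so far='6ch6ga2b8cf'
Chunk 3: stream[21..22]='0' size=0 (terminator). Final body='6ch6ga2b8cf' (11 bytes)
Body byte 2 = 'h'

Answer: h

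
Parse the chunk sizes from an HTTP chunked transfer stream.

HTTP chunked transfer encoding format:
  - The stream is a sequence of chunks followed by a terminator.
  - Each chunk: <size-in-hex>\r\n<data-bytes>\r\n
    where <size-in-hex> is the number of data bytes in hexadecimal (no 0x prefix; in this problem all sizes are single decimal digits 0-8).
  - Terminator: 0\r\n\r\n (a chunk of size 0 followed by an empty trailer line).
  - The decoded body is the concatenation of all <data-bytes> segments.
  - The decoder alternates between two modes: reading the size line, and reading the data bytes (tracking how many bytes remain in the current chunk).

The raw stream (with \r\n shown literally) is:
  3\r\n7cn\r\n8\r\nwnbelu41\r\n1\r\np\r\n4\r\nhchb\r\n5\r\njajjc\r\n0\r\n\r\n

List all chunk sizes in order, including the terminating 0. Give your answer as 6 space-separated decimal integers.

Chunk 1: stream[0..1]='3' size=0x3=3, data at stream[3..6]='7cn' -> body[0..3], body so far='7cn'
Chunk 2: stream[8..9]='8' size=0x8=8, data at stream[11..19]='wnbelu41' -> body[3..11], body so far='7cnwnbelu41'
Chunk 3: stream[21..22]='1' size=0x1=1, data at stream[24..25]='p' -> body[11..12], body so far='7cnwnbelu41p'
Chunk 4: stream[27..28]='4' size=0x4=4, data at stream[30..34]='hchb' -> body[12..16], body so far='7cnwnbelu41phchb'
Chunk 5: stream[36..37]='5' size=0x5=5, data at stream[39..44]='jajjc' -> body[16..21], body so far='7cnwnbelu41phchbjajjc'
Chunk 6: stream[46..47]='0' size=0 (terminator). Final body='7cnwnbelu41phchbjajjc' (21 bytes)

Answer: 3 8 1 4 5 0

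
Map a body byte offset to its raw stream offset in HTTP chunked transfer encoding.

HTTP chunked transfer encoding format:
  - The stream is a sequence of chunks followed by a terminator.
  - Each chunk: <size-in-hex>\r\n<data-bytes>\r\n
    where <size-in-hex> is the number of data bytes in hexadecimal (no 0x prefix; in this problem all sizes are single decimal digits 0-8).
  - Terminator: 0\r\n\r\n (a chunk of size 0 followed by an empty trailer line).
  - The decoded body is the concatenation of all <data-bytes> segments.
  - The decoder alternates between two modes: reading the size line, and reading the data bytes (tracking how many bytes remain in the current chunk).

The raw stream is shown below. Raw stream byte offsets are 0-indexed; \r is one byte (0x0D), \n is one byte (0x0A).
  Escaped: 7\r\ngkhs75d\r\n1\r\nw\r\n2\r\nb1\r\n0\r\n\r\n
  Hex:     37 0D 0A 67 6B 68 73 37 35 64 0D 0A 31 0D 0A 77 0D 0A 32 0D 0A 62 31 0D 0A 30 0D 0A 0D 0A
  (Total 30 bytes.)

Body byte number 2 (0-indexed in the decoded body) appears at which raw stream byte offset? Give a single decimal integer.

Answer: 5

Derivation:
Chunk 1: stream[0..1]='7' size=0x7=7, data at stream[3..10]='gkhs75d' -> body[0..7], body so far='gkhs75d'
Chunk 2: stream[12..13]='1' size=0x1=1, data at stream[15..16]='w' -> body[7..8], body so far='gkhs75dw'
Chunk 3: stream[18..19]='2' size=0x2=2, data at stream[21..23]='b1' -> body[8..10], body so far='gkhs75dwb1'
Chunk 4: stream[25..26]='0' size=0 (terminator). Final body='gkhs75dwb1' (10 bytes)
Body byte 2 at stream offset 5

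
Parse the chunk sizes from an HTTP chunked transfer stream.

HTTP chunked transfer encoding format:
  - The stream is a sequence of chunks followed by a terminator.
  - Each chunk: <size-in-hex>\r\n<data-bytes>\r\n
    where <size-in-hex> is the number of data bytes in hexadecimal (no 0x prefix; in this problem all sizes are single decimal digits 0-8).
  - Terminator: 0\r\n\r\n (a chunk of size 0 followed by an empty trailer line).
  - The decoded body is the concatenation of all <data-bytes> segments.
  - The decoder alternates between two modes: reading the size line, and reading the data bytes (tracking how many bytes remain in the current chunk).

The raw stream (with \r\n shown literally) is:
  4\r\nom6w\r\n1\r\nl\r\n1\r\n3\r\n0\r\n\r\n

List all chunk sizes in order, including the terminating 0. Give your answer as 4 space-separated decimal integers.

Chunk 1: stream[0..1]='4' size=0x4=4, data at stream[3..7]='om6w' -> body[0..4], body so far='om6w'
Chunk 2: stream[9..10]='1' size=0x1=1, data at stream[12..13]='l' -> body[4..5], body so far='om6wl'
Chunk 3: stream[15..16]='1' size=0x1=1, data at stream[18..19]='3' -> body[5..6], body so far='om6wl3'
Chunk 4: stream[21..22]='0' size=0 (terminator). Final body='om6wl3' (6 bytes)

Answer: 4 1 1 0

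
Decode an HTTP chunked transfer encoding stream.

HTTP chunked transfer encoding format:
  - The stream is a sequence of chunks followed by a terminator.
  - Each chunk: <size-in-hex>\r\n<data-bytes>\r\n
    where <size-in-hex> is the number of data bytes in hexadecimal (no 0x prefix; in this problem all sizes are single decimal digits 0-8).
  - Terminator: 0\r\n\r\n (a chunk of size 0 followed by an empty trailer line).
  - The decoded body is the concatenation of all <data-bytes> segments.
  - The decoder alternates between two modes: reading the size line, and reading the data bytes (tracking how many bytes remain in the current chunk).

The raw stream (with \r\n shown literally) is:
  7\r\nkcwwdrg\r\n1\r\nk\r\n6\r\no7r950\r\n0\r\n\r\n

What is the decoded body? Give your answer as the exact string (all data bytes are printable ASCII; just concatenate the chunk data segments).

Chunk 1: stream[0..1]='7' size=0x7=7, data at stream[3..10]='kcwwdrg' -> body[0..7], body so far='kcwwdrg'
Chunk 2: stream[12..13]='1' size=0x1=1, data at stream[15..16]='k' -> body[7..8], body so far='kcwwdrgk'
Chunk 3: stream[18..19]='6' size=0x6=6, data at stream[21..27]='o7r950' -> body[8..14], body so far='kcwwdrgko7r950'
Chunk 4: stream[29..30]='0' size=0 (terminator). Final body='kcwwdrgko7r950' (14 bytes)

Answer: kcwwdrgko7r950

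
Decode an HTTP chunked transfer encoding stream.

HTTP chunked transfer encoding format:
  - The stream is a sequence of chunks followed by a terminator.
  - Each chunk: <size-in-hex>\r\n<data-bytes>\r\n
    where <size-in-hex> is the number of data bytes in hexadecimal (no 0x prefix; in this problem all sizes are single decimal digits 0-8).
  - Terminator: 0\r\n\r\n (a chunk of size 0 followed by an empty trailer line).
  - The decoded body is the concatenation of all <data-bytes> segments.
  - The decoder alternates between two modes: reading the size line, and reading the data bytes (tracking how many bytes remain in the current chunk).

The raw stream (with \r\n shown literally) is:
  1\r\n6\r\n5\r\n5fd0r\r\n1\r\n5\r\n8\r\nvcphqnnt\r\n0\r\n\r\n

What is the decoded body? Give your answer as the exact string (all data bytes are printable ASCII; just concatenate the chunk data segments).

Answer: 65fd0r5vcphqnnt

Derivation:
Chunk 1: stream[0..1]='1' size=0x1=1, data at stream[3..4]='6' -> body[0..1], body so far='6'
Chunk 2: stream[6..7]='5' size=0x5=5, data at stream[9..14]='5fd0r' -> body[1..6], body so far='65fd0r'
Chunk 3: stream[16..17]='1' size=0x1=1, data at stream[19..20]='5' -> body[6..7], body so far='65fd0r5'
Chunk 4: stream[22..23]='8' size=0x8=8, data at stream[25..33]='vcphqnnt' -> body[7..15], body so far='65fd0r5vcphqnnt'
Chunk 5: stream[35..36]='0' size=0 (terminator). Final body='65fd0r5vcphqnnt' (15 bytes)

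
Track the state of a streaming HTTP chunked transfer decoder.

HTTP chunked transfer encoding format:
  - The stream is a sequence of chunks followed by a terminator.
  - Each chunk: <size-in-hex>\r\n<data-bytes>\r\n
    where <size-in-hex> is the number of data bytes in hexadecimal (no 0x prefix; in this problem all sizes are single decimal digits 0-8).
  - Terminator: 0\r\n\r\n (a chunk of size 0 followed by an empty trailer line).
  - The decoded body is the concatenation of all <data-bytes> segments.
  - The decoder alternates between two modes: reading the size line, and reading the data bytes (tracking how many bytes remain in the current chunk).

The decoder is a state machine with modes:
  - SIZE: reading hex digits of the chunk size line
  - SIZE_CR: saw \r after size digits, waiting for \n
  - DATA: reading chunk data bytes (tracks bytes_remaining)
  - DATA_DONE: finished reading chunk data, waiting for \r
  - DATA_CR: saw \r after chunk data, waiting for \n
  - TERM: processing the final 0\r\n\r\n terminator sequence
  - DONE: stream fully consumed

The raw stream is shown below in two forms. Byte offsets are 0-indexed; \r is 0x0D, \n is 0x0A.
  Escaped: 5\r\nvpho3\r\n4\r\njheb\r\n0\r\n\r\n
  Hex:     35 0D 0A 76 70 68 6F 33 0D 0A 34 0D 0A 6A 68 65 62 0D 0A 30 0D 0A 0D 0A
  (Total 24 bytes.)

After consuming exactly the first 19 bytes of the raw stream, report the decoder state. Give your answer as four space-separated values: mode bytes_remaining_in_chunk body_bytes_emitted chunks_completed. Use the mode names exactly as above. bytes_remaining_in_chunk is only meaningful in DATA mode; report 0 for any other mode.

Byte 0 = '5': mode=SIZE remaining=0 emitted=0 chunks_done=0
Byte 1 = 0x0D: mode=SIZE_CR remaining=0 emitted=0 chunks_done=0
Byte 2 = 0x0A: mode=DATA remaining=5 emitted=0 chunks_done=0
Byte 3 = 'v': mode=DATA remaining=4 emitted=1 chunks_done=0
Byte 4 = 'p': mode=DATA remaining=3 emitted=2 chunks_done=0
Byte 5 = 'h': mode=DATA remaining=2 emitted=3 chunks_done=0
Byte 6 = 'o': mode=DATA remaining=1 emitted=4 chunks_done=0
Byte 7 = '3': mode=DATA_DONE remaining=0 emitted=5 chunks_done=0
Byte 8 = 0x0D: mode=DATA_CR remaining=0 emitted=5 chunks_done=0
Byte 9 = 0x0A: mode=SIZE remaining=0 emitted=5 chunks_done=1
Byte 10 = '4': mode=SIZE remaining=0 emitted=5 chunks_done=1
Byte 11 = 0x0D: mode=SIZE_CR remaining=0 emitted=5 chunks_done=1
Byte 12 = 0x0A: mode=DATA remaining=4 emitted=5 chunks_done=1
Byte 13 = 'j': mode=DATA remaining=3 emitted=6 chunks_done=1
Byte 14 = 'h': mode=DATA remaining=2 emitted=7 chunks_done=1
Byte 15 = 'e': mode=DATA remaining=1 emitted=8 chunks_done=1
Byte 16 = 'b': mode=DATA_DONE remaining=0 emitted=9 chunks_done=1
Byte 17 = 0x0D: mode=DATA_CR remaining=0 emitted=9 chunks_done=1
Byte 18 = 0x0A: mode=SIZE remaining=0 emitted=9 chunks_done=2

Answer: SIZE 0 9 2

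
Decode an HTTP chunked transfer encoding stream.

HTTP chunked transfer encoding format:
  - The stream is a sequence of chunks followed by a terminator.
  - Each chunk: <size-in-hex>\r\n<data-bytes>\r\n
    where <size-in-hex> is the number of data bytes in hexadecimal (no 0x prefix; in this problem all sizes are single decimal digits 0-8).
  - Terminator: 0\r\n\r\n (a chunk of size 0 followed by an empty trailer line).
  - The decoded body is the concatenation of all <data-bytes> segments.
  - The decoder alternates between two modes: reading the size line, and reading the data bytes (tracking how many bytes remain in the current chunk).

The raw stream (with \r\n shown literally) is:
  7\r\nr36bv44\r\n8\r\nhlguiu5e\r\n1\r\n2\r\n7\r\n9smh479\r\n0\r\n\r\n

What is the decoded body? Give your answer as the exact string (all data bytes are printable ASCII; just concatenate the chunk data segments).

Answer: r36bv44hlguiu5e29smh479

Derivation:
Chunk 1: stream[0..1]='7' size=0x7=7, data at stream[3..10]='r36bv44' -> body[0..7], body so far='r36bv44'
Chunk 2: stream[12..13]='8' size=0x8=8, data at stream[15..23]='hlguiu5e' -> body[7..15], body so far='r36bv44hlguiu5e'
Chunk 3: stream[25..26]='1' size=0x1=1, data at stream[28..29]='2' -> body[15..16], body so far='r36bv44hlguiu5e2'
Chunk 4: stream[31..32]='7' size=0x7=7, data at stream[34..41]='9smh479' -> body[16..23], body so far='r36bv44hlguiu5e29smh479'
Chunk 5: stream[43..44]='0' size=0 (terminator). Final body='r36bv44hlguiu5e29smh479' (23 bytes)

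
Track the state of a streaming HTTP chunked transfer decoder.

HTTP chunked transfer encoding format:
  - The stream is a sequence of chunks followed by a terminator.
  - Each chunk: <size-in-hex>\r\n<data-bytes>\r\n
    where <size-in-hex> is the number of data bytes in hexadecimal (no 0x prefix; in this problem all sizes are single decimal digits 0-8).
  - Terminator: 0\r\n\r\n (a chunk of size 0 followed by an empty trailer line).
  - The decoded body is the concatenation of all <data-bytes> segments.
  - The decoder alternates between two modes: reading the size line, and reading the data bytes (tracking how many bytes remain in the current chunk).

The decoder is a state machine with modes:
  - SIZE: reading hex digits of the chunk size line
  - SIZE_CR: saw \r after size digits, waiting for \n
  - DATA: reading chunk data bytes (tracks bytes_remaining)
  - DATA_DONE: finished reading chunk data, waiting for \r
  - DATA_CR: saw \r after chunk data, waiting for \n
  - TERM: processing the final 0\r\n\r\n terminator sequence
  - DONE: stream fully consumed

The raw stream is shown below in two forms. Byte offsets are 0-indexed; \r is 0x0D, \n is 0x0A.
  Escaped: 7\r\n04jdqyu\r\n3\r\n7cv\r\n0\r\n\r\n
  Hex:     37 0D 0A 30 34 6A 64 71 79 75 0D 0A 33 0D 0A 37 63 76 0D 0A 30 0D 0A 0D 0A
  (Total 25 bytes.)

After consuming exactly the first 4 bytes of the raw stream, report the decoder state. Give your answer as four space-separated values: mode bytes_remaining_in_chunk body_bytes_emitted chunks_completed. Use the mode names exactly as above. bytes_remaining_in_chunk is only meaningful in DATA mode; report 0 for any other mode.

Answer: DATA 6 1 0

Derivation:
Byte 0 = '7': mode=SIZE remaining=0 emitted=0 chunks_done=0
Byte 1 = 0x0D: mode=SIZE_CR remaining=0 emitted=0 chunks_done=0
Byte 2 = 0x0A: mode=DATA remaining=7 emitted=0 chunks_done=0
Byte 3 = '0': mode=DATA remaining=6 emitted=1 chunks_done=0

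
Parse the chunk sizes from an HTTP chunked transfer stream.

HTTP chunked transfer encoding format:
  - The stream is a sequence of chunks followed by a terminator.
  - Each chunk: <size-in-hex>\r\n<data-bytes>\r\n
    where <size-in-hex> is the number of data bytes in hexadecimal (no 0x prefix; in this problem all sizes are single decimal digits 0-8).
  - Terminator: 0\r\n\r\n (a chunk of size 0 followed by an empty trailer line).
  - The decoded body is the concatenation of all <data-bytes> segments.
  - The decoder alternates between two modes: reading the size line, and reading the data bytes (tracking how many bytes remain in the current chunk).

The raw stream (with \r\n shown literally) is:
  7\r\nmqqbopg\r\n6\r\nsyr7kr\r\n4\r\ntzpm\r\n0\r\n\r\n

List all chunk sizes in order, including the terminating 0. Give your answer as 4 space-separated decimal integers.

Chunk 1: stream[0..1]='7' size=0x7=7, data at stream[3..10]='mqqbopg' -> body[0..7], body so far='mqqbopg'
Chunk 2: stream[12..13]='6' size=0x6=6, data at stream[15..21]='syr7kr' -> body[7..13], body so far='mqqbopgsyr7kr'
Chunk 3: stream[23..24]='4' size=0x4=4, data at stream[26..30]='tzpm' -> body[13..17], body so far='mqqbopgsyr7krtzpm'
Chunk 4: stream[32..33]='0' size=0 (terminator). Final body='mqqbopgsyr7krtzpm' (17 bytes)

Answer: 7 6 4 0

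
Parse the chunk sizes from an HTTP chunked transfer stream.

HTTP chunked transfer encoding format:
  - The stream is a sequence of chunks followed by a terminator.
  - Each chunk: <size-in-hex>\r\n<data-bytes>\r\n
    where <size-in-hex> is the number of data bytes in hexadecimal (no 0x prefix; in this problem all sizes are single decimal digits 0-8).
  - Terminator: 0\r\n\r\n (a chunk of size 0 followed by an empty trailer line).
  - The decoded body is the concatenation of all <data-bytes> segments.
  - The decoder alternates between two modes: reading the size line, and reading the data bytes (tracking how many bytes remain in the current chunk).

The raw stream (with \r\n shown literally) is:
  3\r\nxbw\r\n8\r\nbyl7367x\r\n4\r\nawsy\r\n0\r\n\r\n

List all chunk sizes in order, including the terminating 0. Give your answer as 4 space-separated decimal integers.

Answer: 3 8 4 0

Derivation:
Chunk 1: stream[0..1]='3' size=0x3=3, data at stream[3..6]='xbw' -> body[0..3], body so far='xbw'
Chunk 2: stream[8..9]='8' size=0x8=8, data at stream[11..19]='byl7367x' -> body[3..11], body so far='xbwbyl7367x'
Chunk 3: stream[21..22]='4' size=0x4=4, data at stream[24..28]='awsy' -> body[11..15], body so far='xbwbyl7367xawsy'
Chunk 4: stream[30..31]='0' size=0 (terminator). Final body='xbwbyl7367xawsy' (15 bytes)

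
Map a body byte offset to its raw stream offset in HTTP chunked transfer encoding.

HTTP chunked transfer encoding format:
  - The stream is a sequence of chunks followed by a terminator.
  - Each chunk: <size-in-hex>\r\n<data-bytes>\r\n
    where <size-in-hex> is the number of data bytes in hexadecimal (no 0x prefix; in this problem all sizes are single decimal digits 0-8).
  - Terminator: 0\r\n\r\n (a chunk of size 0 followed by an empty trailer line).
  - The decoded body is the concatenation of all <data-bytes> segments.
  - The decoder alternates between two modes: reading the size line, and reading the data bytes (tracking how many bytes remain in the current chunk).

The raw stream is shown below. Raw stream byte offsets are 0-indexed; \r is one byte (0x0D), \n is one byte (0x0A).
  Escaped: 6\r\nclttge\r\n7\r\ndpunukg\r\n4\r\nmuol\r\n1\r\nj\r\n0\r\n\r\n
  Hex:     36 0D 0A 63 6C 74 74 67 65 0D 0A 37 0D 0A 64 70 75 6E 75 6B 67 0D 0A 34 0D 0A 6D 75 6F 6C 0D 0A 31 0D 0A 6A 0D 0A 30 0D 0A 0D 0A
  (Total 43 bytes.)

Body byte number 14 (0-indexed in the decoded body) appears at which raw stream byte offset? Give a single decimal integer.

Chunk 1: stream[0..1]='6' size=0x6=6, data at stream[3..9]='clttge' -> body[0..6], body so far='clttge'
Chunk 2: stream[11..12]='7' size=0x7=7, data at stream[14..21]='dpunukg' -> body[6..13], body so far='clttgedpunukg'
Chunk 3: stream[23..24]='4' size=0x4=4, data at stream[26..30]='muol' -> body[13..17], body so far='clttgedpunukgmuol'
Chunk 4: stream[32..33]='1' size=0x1=1, data at stream[35..36]='j' -> body[17..18], body so far='clttgedpunukgmuolj'
Chunk 5: stream[38..39]='0' size=0 (terminator). Final body='clttgedpunukgmuolj' (18 bytes)
Body byte 14 at stream offset 27

Answer: 27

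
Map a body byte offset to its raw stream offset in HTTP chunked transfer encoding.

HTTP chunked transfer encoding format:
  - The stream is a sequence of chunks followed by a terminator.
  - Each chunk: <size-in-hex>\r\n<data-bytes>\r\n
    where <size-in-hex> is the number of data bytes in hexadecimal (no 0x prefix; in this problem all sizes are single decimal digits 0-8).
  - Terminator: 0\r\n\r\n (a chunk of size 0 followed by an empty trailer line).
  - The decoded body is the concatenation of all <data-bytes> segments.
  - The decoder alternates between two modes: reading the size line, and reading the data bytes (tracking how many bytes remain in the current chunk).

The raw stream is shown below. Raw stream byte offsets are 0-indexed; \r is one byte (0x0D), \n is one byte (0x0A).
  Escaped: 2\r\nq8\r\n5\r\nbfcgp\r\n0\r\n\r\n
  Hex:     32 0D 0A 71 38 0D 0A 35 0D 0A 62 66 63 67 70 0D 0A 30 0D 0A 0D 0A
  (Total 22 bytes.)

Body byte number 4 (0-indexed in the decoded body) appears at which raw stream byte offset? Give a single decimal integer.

Chunk 1: stream[0..1]='2' size=0x2=2, data at stream[3..5]='q8' -> body[0..2], body so far='q8'
Chunk 2: stream[7..8]='5' size=0x5=5, data at stream[10..15]='bfcgp' -> body[2..7], body so far='q8bfcgp'
Chunk 3: stream[17..18]='0' size=0 (terminator). Final body='q8bfcgp' (7 bytes)
Body byte 4 at stream offset 12

Answer: 12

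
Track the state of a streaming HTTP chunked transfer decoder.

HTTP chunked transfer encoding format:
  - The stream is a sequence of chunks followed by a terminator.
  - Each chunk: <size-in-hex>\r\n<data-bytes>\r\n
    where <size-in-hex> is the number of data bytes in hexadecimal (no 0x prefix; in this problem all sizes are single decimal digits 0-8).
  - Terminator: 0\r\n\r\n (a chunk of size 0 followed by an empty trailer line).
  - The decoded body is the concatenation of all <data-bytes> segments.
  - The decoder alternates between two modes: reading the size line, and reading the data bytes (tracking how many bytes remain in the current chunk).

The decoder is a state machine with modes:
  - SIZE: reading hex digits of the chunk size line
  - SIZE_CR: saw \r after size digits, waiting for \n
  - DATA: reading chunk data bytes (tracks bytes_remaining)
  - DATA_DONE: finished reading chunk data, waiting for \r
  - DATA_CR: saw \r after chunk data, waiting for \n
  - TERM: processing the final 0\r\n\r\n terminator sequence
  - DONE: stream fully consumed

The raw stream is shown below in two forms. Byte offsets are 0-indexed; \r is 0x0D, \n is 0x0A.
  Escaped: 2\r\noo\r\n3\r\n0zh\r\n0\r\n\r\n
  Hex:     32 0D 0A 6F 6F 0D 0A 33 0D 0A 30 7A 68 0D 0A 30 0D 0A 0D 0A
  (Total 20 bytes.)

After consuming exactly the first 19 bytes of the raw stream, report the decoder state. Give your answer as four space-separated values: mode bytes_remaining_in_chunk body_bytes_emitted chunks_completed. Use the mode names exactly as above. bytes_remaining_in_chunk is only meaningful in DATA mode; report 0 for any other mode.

Answer: TERM 0 5 2

Derivation:
Byte 0 = '2': mode=SIZE remaining=0 emitted=0 chunks_done=0
Byte 1 = 0x0D: mode=SIZE_CR remaining=0 emitted=0 chunks_done=0
Byte 2 = 0x0A: mode=DATA remaining=2 emitted=0 chunks_done=0
Byte 3 = 'o': mode=DATA remaining=1 emitted=1 chunks_done=0
Byte 4 = 'o': mode=DATA_DONE remaining=0 emitted=2 chunks_done=0
Byte 5 = 0x0D: mode=DATA_CR remaining=0 emitted=2 chunks_done=0
Byte 6 = 0x0A: mode=SIZE remaining=0 emitted=2 chunks_done=1
Byte 7 = '3': mode=SIZE remaining=0 emitted=2 chunks_done=1
Byte 8 = 0x0D: mode=SIZE_CR remaining=0 emitted=2 chunks_done=1
Byte 9 = 0x0A: mode=DATA remaining=3 emitted=2 chunks_done=1
Byte 10 = '0': mode=DATA remaining=2 emitted=3 chunks_done=1
Byte 11 = 'z': mode=DATA remaining=1 emitted=4 chunks_done=1
Byte 12 = 'h': mode=DATA_DONE remaining=0 emitted=5 chunks_done=1
Byte 13 = 0x0D: mode=DATA_CR remaining=0 emitted=5 chunks_done=1
Byte 14 = 0x0A: mode=SIZE remaining=0 emitted=5 chunks_done=2
Byte 15 = '0': mode=SIZE remaining=0 emitted=5 chunks_done=2
Byte 16 = 0x0D: mode=SIZE_CR remaining=0 emitted=5 chunks_done=2
Byte 17 = 0x0A: mode=TERM remaining=0 emitted=5 chunks_done=2
Byte 18 = 0x0D: mode=TERM remaining=0 emitted=5 chunks_done=2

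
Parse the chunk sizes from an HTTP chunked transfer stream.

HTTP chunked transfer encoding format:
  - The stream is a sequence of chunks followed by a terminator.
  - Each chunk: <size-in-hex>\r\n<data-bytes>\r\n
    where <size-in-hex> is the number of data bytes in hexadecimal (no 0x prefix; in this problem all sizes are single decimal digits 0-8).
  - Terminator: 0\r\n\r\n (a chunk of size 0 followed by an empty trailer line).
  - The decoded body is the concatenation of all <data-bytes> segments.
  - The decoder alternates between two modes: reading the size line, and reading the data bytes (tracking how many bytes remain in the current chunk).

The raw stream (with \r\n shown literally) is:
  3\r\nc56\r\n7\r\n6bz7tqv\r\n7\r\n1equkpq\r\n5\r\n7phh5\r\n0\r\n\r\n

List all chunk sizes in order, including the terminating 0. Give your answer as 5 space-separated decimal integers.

Chunk 1: stream[0..1]='3' size=0x3=3, data at stream[3..6]='c56' -> body[0..3], body so far='c56'
Chunk 2: stream[8..9]='7' size=0x7=7, data at stream[11..18]='6bz7tqv' -> body[3..10], body so far='c566bz7tqv'
Chunk 3: stream[20..21]='7' size=0x7=7, data at stream[23..30]='1equkpq' -> body[10..17], body so far='c566bz7tqv1equkpq'
Chunk 4: stream[32..33]='5' size=0x5=5, data at stream[35..40]='7phh5' -> body[17..22], body so far='c566bz7tqv1equkpq7phh5'
Chunk 5: stream[42..43]='0' size=0 (terminator). Final body='c566bz7tqv1equkpq7phh5' (22 bytes)

Answer: 3 7 7 5 0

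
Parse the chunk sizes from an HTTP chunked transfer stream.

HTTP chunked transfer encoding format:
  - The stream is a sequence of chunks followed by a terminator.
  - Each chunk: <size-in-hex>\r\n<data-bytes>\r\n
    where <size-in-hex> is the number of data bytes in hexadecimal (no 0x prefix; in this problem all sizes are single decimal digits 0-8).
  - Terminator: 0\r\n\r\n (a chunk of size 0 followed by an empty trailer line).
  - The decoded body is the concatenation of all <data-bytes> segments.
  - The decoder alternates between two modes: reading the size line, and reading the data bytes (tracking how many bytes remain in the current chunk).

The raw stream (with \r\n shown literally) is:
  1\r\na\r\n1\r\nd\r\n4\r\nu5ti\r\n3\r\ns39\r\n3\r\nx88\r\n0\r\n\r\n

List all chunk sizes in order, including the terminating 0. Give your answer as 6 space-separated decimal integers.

Answer: 1 1 4 3 3 0

Derivation:
Chunk 1: stream[0..1]='1' size=0x1=1, data at stream[3..4]='a' -> body[0..1], body so far='a'
Chunk 2: stream[6..7]='1' size=0x1=1, data at stream[9..10]='d' -> body[1..2], body so far='ad'
Chunk 3: stream[12..13]='4' size=0x4=4, data at stream[15..19]='u5ti' -> body[2..6], body so far='adu5ti'
Chunk 4: stream[21..22]='3' size=0x3=3, data at stream[24..27]='s39' -> body[6..9], body so far='adu5tis39'
Chunk 5: stream[29..30]='3' size=0x3=3, data at stream[32..35]='x88' -> body[9..12], body so far='adu5tis39x88'
Chunk 6: stream[37..38]='0' size=0 (terminator). Final body='adu5tis39x88' (12 bytes)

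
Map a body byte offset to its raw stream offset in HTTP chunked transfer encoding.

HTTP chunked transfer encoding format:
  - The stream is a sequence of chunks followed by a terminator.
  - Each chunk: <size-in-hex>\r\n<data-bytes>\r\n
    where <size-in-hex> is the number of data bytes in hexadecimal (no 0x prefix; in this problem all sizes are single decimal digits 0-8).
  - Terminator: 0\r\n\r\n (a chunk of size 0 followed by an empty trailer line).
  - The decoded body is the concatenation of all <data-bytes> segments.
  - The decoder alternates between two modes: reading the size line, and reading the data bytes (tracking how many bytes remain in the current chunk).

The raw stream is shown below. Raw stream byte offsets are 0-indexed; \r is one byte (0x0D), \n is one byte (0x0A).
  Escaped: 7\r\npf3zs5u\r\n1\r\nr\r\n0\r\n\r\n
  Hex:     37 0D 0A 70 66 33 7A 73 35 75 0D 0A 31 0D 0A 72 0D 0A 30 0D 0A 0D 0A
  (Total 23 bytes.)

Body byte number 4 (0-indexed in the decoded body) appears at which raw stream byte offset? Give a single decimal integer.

Chunk 1: stream[0..1]='7' size=0x7=7, data at stream[3..10]='pf3zs5u' -> body[0..7], body so far='pf3zs5u'
Chunk 2: stream[12..13]='1' size=0x1=1, data at stream[15..16]='r' -> body[7..8], body so far='pf3zs5ur'
Chunk 3: stream[18..19]='0' size=0 (terminator). Final body='pf3zs5ur' (8 bytes)
Body byte 4 at stream offset 7

Answer: 7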